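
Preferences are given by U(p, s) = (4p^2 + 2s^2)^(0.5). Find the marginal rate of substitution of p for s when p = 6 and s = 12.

MRS = 1

For CES with ρ = 2, MRS = (4/2)·(s/p)^(-1).
At (6, 12): MRS = 1.
So at (6, 12) the consumer would give up 1 units of s for one more unit of p.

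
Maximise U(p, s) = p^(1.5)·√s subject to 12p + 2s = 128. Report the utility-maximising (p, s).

MU_p = 1.5·√p·√s and MU_s = 0.5·p^(1.5)·s^(-0.5).
MRS = MU_p/MU_s = (3)·s/p.
Tangency: set MRS = p_p/p_s = 12/2 = 6.
So (3)·s/p = 6, i.e. s = 2·p.
Substitute into the budget 12·p + 2·s = 128: 16·p = 128, so p* = 8.
Then s* = 2·8 = 16.

p* = 8, s* = 16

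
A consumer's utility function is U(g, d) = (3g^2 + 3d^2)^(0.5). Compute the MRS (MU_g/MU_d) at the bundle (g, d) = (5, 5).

MRS = 1

For CES with ρ = 2, MRS = (d/g)^(-1).
At (5, 5): MRS = 1.
That is, one extra unit of g is worth 1 units of d at the margin.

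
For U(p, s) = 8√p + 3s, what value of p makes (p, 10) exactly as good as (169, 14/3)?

p = 121

U(169, 14/3) = 118.
Set U(p, 10) = 118 and solve.
With s = 10: 8√p = 118 − 3·10 = 88, so √p = 11 and p = 121.
Check: U(121, 10) = 118.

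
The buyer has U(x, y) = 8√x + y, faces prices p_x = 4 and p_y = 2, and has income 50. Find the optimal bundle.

MU_x = 8/(2√x), MU_y = 1.
MRS = 8/(2√x) ÷ 1.
Tangency: set MRS = p_x/p_y = 4/2 = 2.
MRS depends only on x: 4/√x = 2 ⇒ √x = 4/2 = 2 ⇒ x* = 4.
From the budget, 2·y = 50 − 4·4 = 34, so y* = 17.

x* = 4, y* = 17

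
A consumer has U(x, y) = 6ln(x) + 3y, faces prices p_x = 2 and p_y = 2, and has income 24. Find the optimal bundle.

MU_x = 6/x, MU_y = 3.
MRS = 6/x ÷ 3.
Tangency: set MRS = p_x/p_y = 2/2 = 1.
MRS depends only on x: 2/x = 1 ⇒ x* = 2/1 = 2.
From the budget, 2·y = 24 − 2·2 = 20, so y* = 10.

x* = 2, y* = 10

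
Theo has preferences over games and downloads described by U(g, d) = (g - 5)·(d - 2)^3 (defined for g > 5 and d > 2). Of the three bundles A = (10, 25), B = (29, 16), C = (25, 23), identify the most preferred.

Bundle C

Evaluate utility at each bundle:
U(A) = 60835.
U(B) = 65856.
U(C) = 185220.
Highest utility is C, so C ≻ B ≻ A.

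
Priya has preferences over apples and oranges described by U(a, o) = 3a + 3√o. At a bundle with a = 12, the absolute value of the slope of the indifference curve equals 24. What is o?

o = 144

MU_a = 3, MU_o = 3/(2√o).
MRS = 3 ÷ (3/(2√o)).
MRS depends only on o: 2·√o = 24 ⇒ √o = 24/2 = 12 ⇒ o = 144.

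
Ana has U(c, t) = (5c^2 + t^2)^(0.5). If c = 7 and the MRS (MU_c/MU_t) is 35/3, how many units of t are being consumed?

For CES with ρ = 2, MRS = (5/1)·(t/c)^(-1).
Setting (5/1)·(t/7)^(-1) = 35/3 gives (t/7)^(-1) = 7/3, so t/7 = 3/7 and t = 3.

t = 3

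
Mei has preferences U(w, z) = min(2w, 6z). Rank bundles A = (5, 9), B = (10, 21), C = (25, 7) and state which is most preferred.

Evaluate utility at each bundle:
U(A) = 10.
U(B) = 20.
U(C) = 42.
Highest utility is C, so C ≻ B ≻ A.

Bundle C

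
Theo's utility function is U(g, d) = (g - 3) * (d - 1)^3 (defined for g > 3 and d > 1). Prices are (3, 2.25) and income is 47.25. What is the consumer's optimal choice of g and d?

MU_g = (d−1)^3, MU_d = 3·(g−3)·(d−1)^2.
MRS = (1/3)·(d−1)/(g−3).
Tangency: set MRS = p_g/p_d = 3/2.25 = 4/3.
So (1/3)·(d − 1)/(g − 3) = 4/3, i.e. (d − 1) = 4·(g − 3).
Rewrite the budget in excess-of-subsistence terms: 3·(g − 3) + 2.25·(d − 1) = 47.25 − 3·3 − 2.25·1 = 36.
Substituting, 12·(g − 3) = 36, so g − 3 = 3 and g* = 6.
Then d − 1 = 4·3 = 12, so d* = 13.

g* = 6, d* = 13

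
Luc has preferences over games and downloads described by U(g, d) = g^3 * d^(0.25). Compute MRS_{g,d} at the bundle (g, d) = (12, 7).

MU_g = 3·g^2·d^(0.25) and MU_d = 0.25·g^3·d^(-0.75).
MRS = MU_g/MU_d = (12)·d/g.
At (12, 7): MRS = 7.
The indifference curve has slope −7 at this bundle.

MRS = 7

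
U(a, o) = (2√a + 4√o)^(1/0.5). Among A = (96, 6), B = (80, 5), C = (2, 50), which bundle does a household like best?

Bundle C

Evaluate utility at each bundle:
U(A) = 864.000.
U(B) = 720.000.
U(C) = 968.000.
Highest utility is C, so C ≻ A ≻ B.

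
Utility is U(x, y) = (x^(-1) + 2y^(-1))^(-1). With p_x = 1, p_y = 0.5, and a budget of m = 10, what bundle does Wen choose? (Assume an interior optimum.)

For CES with ρ = -1, MRS = (1/2)·(y/x)^2.
Tangency: set MRS = p_x/p_y = 1/0.5 = 2.
So (y/x)^2 = 4; taking the square root, y/x = 2, i.e. y = 2·x.
Substitute into the budget 1·x + 0.5·y = 10: 2·x = 10, so x* = 5 and y* = 2·5 = 10.

x* = 5, y* = 10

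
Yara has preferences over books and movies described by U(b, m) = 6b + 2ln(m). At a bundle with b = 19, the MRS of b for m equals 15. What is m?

MU_b = 6, MU_m = 2/m.
MRS = 6 ÷ (2/m).
MRS depends only on m: 3·m = 15 ⇒ m = 15/3 = 5.

m = 5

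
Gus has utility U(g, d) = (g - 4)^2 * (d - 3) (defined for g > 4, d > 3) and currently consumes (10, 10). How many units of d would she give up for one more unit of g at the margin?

MRS = 7/3

MU_g = 2·(g−4)·(d−3), MU_d = (g−4)^2.
MRS = (2/1)·(d−3)/(g−4).
At (10, 10): MRS = 7/3.
The indifference curve has slope −7/3 at this bundle.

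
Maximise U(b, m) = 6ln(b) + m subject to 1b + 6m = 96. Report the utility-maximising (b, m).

MU_b = 6/b, MU_m = 1.
MRS = 6/b ÷ 1.
Tangency: set MRS = p_b/p_m = 1/6.
MRS depends only on b: 6/b = 1/6 ⇒ b* = 6/(1/6) = 36.
From the budget, 6·m = 96 − 1·36 = 60, so m* = 10.

b* = 36, m* = 10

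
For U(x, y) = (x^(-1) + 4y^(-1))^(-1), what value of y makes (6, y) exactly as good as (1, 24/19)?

y = 1

U depends on (x, y) only through S = x^(-1) + 4y^(-1), so equal utility means equal S. At (1, 24/19): S = 25/6.
With x = 6: 6^(-1) = 1/6, so 4y^(-1) = 25/6 − 1/6 = 4, i.e. y^(-1) = 1.
Hence y = 1/1 = 1.
Check: U(6, 1) = 0.24.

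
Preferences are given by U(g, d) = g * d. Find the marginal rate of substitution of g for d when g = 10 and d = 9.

MRS = 0.9

MU_g = d and MU_d = g.
MRS = MU_g/MU_d = d/g.
At (10, 9): MRS = 0.9.
So at (10, 9) the consumer would give up 0.9 units of d for one more unit of g.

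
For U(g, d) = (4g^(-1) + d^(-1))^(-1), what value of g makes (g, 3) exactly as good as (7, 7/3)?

g = 6

U depends on (g, d) only through S = 4g^(-1) + d^(-1), so equal utility means equal S. At (7, 7/3): S = 1.
With d = 3: 3^(-1) = 1/3, so 4g^(-1) = 1 − 1/3 = 2/3, i.e. g^(-1) = 1/6.
Hence g = 1/(1/6) = 6.
Check: U(6, 3) = 1.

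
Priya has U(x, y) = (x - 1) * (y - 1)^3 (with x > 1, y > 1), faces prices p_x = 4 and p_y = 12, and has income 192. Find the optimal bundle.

x* = 12, y* = 12

MU_x = (y−1)^3, MU_y = 3·(x−1)·(y−1)^2.
MRS = (1/3)·(y−1)/(x−1).
Tangency: set MRS = p_x/p_y = 4/12 = 1/3.
So (1/3)·(y − 1)/(x − 1) = 1/3, i.e. (y − 1) = (x − 1).
Rewrite the budget in excess-of-subsistence terms: 4·(x − 1) + 12·(y − 1) = 192 − 4·1 − 12·1 = 176.
Substituting, 16·(x − 1) = 176, so x − 1 = 11 and x* = 12.
Then y − 1 = 11, so y* = 12.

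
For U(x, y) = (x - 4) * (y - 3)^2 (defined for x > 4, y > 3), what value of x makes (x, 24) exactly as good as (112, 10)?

x = 16

U(112, 10) = 5292.
Set U(x, 24) = 5292 and solve.
With y = 24: (24 − 3)^2 = 441, so (x − 4) = 5292/441 = 12.
So x = 4 + 12 = 16.
Check: U(16, 24) = 5292.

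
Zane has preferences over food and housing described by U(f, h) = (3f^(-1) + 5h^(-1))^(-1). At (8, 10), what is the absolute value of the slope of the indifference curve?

For CES with ρ = -1, MRS = (3/5)·(h/f)^2.
At (8, 10): MRS = 15/16.
That is, one extra unit of f is worth 15/16 units of h at the margin.

MRS = 15/16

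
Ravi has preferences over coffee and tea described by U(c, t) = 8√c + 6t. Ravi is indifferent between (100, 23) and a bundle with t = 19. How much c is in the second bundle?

c = 169

U(100, 23) = 218.
Set U(c, 19) = 218 and solve.
With t = 19: 8√c = 218 − 6·19 = 104, so √c = 13 and c = 169.
Check: U(169, 19) = 218.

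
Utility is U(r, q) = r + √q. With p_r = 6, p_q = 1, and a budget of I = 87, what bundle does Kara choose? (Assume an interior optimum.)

MU_r = 1, MU_q = 1/(2√q).
MRS = 1 ÷ (1/(2√q)).
Tangency: set MRS = p_r/p_q = 6/1 = 6.
MRS depends only on q: 2·√q = 6 ⇒ √q = 6/2 = 3 ⇒ q* = 9.
From the budget, 6·r = 87 − 1·9 = 78, so r* = 13.

r* = 13, q* = 9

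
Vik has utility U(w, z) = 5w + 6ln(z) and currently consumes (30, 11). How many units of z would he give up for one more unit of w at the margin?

MU_w = 5, MU_z = 6/z.
MRS = 5 ÷ (6/z).
At (30, 11): MRS = 55/6.
That is, one extra unit of w is worth 55/6 units of z at the margin.

MRS = 55/6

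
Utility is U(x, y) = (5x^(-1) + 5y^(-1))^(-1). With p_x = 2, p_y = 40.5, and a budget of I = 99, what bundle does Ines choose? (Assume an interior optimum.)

For CES with ρ = -1, MRS = (y/x)^2.
Tangency: set MRS = p_x/p_y = 2/40.5 = 4/81.
So (y/x)^2 = 4/81; taking the square root, y/x = 2/9, i.e. y = (2/9)·x.
Substitute into the budget 2·x + 40.5·y = 99: 11·x = 99, so x* = 9 and y* = (2/9)·9 = 2.

x* = 9, y* = 2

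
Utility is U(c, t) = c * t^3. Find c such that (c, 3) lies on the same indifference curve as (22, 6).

c = 176

U(22, 6) = 4752.
Set U(c, 3) = 4752 and solve.
With t = 3: 3^3 = 27, so c = 4752/27 = 176.
Check: U(176, 3) = 4752.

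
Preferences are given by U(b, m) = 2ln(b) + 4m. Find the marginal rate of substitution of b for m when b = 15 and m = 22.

MRS = 1/30

MU_b = 2/b, MU_m = 4.
MRS = 2/b ÷ 4.
At (15, 22): MRS = 1/30.
The indifference curve has slope −1/30 at this bundle.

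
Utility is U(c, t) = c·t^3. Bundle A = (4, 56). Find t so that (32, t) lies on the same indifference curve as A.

U(4, 56) = 702464.
Set U(32, t) = 702464 and solve.
With c = 32: t^3 = 702464/32 = 21952; taking the cube root, t = 28.
Check: U(32, 28) = 702464.

t = 28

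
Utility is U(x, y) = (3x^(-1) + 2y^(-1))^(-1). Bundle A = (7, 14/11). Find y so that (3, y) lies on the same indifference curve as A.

U depends on (x, y) only through S = 3x^(-1) + 2y^(-1), so equal utility means equal S. At (7, 14/11): S = 2.
With x = 3: 3·3^(-1) = 1, so 2y^(-1) = 2 − 1 = 1, i.e. y^(-1) = 0.5.
Hence y = 1/0.5 = 2.
Check: U(3, 2) = 0.5.

y = 2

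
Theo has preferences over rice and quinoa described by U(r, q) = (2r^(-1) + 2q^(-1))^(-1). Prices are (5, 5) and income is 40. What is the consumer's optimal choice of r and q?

For CES with ρ = -1, MRS = (q/r)^2.
Tangency: set MRS = p_r/p_q = 5/5 = 1.
So (q/r)^2 = 1; taking the square root, q/r = 1, i.e. q = r.
Substitute into the budget 5·r + 5·q = 40: 10·r = 40, so r* = 4 and q* = 4.

r* = 4, q* = 4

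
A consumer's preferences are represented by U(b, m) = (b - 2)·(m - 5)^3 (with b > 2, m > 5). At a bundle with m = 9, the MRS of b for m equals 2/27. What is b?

b = 20

MU_b = (m−5)^3, MU_m = 3·(b−2)·(m−5)^2.
MRS = (1/3)·(m−5)/(b−2).
Substitute m = 9: MRS = (4/3)/(b − 2). Setting this equal to 2/27 gives b − 2 = (4/3)/(2/27) = 18, so b = 20.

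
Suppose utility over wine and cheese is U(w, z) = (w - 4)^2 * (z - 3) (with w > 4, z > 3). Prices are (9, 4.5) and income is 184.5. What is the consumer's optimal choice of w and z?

w* = 14, z* = 13

MU_w = 2·(w−4)·(z−3), MU_z = (w−4)^2.
MRS = (2/1)·(z−3)/(w−4).
Tangency: set MRS = p_w/p_z = 9/4.5 = 2.
So (2/1)·(z − 3)/(w − 4) = 2, i.e. (z − 3) = (w − 4).
Rewrite the budget in excess-of-subsistence terms: 9·(w − 4) + 4.5·(z − 3) = 184.5 − 9·4 − 4.5·3 = 135.
Substituting, 13.5·(w − 4) = 135, so w − 4 = 10 and w* = 14.
Then z − 3 = 10, so z* = 13.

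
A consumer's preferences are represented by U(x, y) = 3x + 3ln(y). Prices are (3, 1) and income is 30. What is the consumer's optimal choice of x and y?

x* = 9, y* = 3

MU_x = 3, MU_y = 3/y.
MRS = 3 ÷ (3/y).
Tangency: set MRS = p_x/p_y = 3/1 = 3.
MRS depends only on y: y = 3 ⇒ y* = 3.
From the budget, 3·x = 30 − 1·3 = 27, so x* = 9.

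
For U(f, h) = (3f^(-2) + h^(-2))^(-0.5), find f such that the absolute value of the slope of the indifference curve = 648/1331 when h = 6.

f = 11

For CES with ρ = -2, MRS = (3/1)·(h/f)^3.
Setting (3/1)·(6/f)^3 = 648/1331 gives (6/f)^3 = 216/1331, so 6/f = 6/11 and f = 11.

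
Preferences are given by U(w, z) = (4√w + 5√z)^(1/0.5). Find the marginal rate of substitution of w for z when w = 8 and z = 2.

For CES with ρ = 0.5, MRS = (4/5)·√(z/w).
At (8, 2): MRS = 0.4.
So at (8, 2) the consumer would give up 0.4 units of z for one more unit of w.

MRS = 0.4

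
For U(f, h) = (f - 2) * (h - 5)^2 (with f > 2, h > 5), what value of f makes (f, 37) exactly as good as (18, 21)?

U(18, 21) = 4096.
Set U(f, 37) = 4096 and solve.
With h = 37: (37 − 5)^2 = 1024, so (f − 2) = 4096/1024 = 4.
So f = 2 + 4 = 6.
Check: U(6, 37) = 4096.

f = 6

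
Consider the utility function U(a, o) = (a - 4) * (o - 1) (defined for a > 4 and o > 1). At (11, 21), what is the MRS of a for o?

MRS = 20/7

MU_a = (o−1), MU_o = (a−4).
MRS = (o−1)/(a−4).
At (11, 21): MRS = 20/7.
So at (11, 21) the consumer would give up 20/7 units of o for one more unit of a.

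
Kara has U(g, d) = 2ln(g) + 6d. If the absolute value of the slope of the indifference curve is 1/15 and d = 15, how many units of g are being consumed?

g = 5

MU_g = 2/g, MU_d = 6.
MRS = 2/g ÷ 6.
MRS depends only on g: (1/3)/g = 1/15 ⇒ g = (1/3)/(1/15) = 5.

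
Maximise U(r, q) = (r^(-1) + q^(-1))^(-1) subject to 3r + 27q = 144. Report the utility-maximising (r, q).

r* = 12, q* = 4

For CES with ρ = -1, MRS = (q/r)^2.
Tangency: set MRS = p_r/p_q = 3/27 = 1/9.
So (q/r)^2 = 1/9; taking the square root, q/r = 1/3, i.e. q = (1/3)·r.
Substitute into the budget 3·r + 27·q = 144: 12·r = 144, so r* = 12 and q* = (1/3)·12 = 4.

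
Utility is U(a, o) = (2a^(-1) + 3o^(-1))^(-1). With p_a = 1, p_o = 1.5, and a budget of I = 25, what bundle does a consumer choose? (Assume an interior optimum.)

For CES with ρ = -1, MRS = (2/3)·(o/a)^2.
Tangency: set MRS = p_a/p_o = 1/1.5 = 2/3.
So (o/a)^2 = 1; taking the square root, o/a = 1, i.e. o = a.
Substitute into the budget 1·a + 1.5·o = 25: 2.5·a = 25, so a* = 10 and o* = 10.

a* = 10, o* = 10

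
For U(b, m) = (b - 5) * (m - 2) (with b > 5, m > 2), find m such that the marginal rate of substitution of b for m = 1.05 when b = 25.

m = 23

MU_b = (m−2), MU_m = (b−5).
MRS = (m−2)/(b−5).
Substitute b = 25: MRS = (m − 2)/20. Setting this equal to 1.05 gives m − 2 = 1.05·20 = 21, so m = 23.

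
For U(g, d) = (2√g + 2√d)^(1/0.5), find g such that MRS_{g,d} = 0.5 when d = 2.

g = 8

For CES with ρ = 0.5, MRS = √(d/g).
Setting √(2/g) = 0.5 gives 2/g = 0.25 and g = 8.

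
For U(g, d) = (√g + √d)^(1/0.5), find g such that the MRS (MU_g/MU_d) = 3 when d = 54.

For CES with ρ = 0.5, MRS = √(d/g).
Setting √(54/g) = 3 gives 54/g = 9 and g = 6.

g = 6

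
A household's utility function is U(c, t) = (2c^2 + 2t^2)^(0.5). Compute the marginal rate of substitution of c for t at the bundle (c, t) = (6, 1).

For CES with ρ = 2, MRS = (t/c)^(-1).
At (6, 1): MRS = 6.
So at (6, 1) the consumer would give up 6 units of t for one more unit of c.

MRS = 6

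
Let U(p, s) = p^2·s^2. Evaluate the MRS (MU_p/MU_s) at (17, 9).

MU_p = 2·p·s^2 and MU_s = 2·p^2·s.
MRS = MU_p/MU_s = s/p.
At (17, 9): MRS = 9/17.
The indifference curve has slope −9/17 at this bundle.

MRS = 9/17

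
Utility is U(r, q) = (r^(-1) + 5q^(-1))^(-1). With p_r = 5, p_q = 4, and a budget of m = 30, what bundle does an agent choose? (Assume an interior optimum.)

For CES with ρ = -1, MRS = (1/5)·(q/r)^2.
Tangency: set MRS = p_r/p_q = 5/4 = 1.25.
So (q/r)^2 = 6.25; taking the square root, q/r = 2.5, i.e. q = 2.5·r.
Substitute into the budget 5·r + 4·q = 30: 15·r = 30, so r* = 2 and q* = 2.5·2 = 5.

r* = 2, q* = 5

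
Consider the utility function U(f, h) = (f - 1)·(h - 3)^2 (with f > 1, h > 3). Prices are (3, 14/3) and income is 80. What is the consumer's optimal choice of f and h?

f* = 8, h* = 12

MU_f = (h−3)^2, MU_h = 2·(f−1)·(h−3).
MRS = (1/2)·(h−3)/(f−1).
Tangency: set MRS = p_f/p_h = 3/(14/3) = 9/14.
So (1/2)·(h − 3)/(f − 1) = 9/14, i.e. (h − 3) = (9/7)·(f − 1).
Rewrite the budget in excess-of-subsistence terms: 3·(f − 1) + (14/3)·(h − 3) = 80 − 3·1 − (14/3)·3 = 63.
Substituting, 9·(f − 1) = 63, so f − 1 = 7 and f* = 8.
Then h − 3 = (9/7)·7 = 9, so h* = 12.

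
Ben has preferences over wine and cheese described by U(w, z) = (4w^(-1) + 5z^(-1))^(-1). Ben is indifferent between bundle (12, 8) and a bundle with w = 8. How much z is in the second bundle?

z = 120/11

U depends on (w, z) only through S = 4w^(-1) + 5z^(-1), so equal utility means equal S. At (12, 8): S = 23/24.
With w = 8: 4·8^(-1) = 0.5, so 5z^(-1) = 23/24 − 0.5 = 11/24, i.e. z^(-1) = 11/120.
Hence z = 1/(11/120) = 120/11.
Check: U(8, 120/11) = 1.0435.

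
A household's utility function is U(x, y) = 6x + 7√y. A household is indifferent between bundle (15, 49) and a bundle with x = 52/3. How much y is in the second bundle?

y = 25

U(15, 49) = 139.
Set U(52/3, y) = 139 and solve.
With x = 52/3: 7√y = 139 − 6·52/3 = 35, so √y = 5 and y = 25.
Check: U(52/3, 25) = 139.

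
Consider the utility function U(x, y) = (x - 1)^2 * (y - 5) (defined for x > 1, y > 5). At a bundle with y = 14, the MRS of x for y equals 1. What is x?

MU_x = 2·(x−1)·(y−5), MU_y = (x−1)^2.
MRS = (2/1)·(y−5)/(x−1).
Substitute y = 14: MRS = 18/(x − 1). Setting this equal to 1 gives x − 1 = 18/1 = 18, so x = 19.

x = 19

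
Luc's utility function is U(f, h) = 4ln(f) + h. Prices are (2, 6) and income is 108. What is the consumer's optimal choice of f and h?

MU_f = 4/f, MU_h = 1.
MRS = 4/f ÷ 1.
Tangency: set MRS = p_f/p_h = 2/6 = 1/3.
MRS depends only on f: 4/f = 1/3 ⇒ f* = 4/(1/3) = 12.
From the budget, 6·h = 108 − 2·12 = 84, so h* = 14.

f* = 12, h* = 14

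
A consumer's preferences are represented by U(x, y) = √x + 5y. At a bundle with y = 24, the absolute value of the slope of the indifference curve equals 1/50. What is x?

MU_x = 1/(2√x), MU_y = 5.
MRS = 1/(2√x) ÷ 5.
MRS depends only on x: 0.1/√x = 1/50 ⇒ √x = 0.1/(1/50) = 5 ⇒ x = 25.

x = 25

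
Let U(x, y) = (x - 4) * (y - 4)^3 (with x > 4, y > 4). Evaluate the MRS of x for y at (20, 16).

MU_x = (y−4)^3, MU_y = 3·(x−4)·(y−4)^2.
MRS = (1/3)·(y−4)/(x−4).
At (20, 16): MRS = 0.25.
That is, one extra unit of x is worth 0.25 units of y at the margin.

MRS = 0.25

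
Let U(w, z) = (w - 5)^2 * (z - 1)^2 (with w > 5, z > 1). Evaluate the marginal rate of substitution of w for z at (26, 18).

MU_w = 2·(w−5)·(z−1)^2, MU_z = 2·(w−5)^2·(z−1).
MRS = (z−1)/(w−5).
At (26, 18): MRS = 17/21.
That is, one extra unit of w is worth 17/21 units of z at the margin.

MRS = 17/21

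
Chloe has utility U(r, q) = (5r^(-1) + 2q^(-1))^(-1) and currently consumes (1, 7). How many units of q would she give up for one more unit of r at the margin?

MRS = 122.5

For CES with ρ = -1, MRS = (5/2)·(q/r)^2.
At (1, 7): MRS = 122.5.
The indifference curve has slope −122.5 at this bundle.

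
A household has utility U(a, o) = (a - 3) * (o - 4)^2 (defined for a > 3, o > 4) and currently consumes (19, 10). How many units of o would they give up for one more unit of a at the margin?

MRS = 3/16

MU_a = (o−4)^2, MU_o = 2·(a−3)·(o−4).
MRS = (1/2)·(o−4)/(a−3).
At (19, 10): MRS = 3/16.
The indifference curve has slope −3/16 at this bundle.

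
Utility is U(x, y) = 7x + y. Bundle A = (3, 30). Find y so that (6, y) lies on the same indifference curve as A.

U(3, 30) = 51.
Set U(6, y) = 51 and solve.
7·6 + y = 51 ⇒ y = 9 ⇒ y = 9.
Check: U(6, 9) = 51.

y = 9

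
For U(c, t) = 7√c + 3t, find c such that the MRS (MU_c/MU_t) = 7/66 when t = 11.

MU_c = 7/(2√c), MU_t = 3.
MRS = 7/(2√c) ÷ 3.
MRS depends only on c: (7/6)/√c = 7/66 ⇒ √c = (7/6)/(7/66) = 11 ⇒ c = 121.

c = 121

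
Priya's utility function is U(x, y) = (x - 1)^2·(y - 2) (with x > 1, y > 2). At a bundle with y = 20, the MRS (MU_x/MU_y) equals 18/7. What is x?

x = 15

MU_x = 2·(x−1)·(y−2), MU_y = (x−1)^2.
MRS = (2/1)·(y−2)/(x−1).
Substitute y = 20: MRS = 36/(x − 1). Setting this equal to 18/7 gives x − 1 = 36/(18/7) = 14, so x = 15.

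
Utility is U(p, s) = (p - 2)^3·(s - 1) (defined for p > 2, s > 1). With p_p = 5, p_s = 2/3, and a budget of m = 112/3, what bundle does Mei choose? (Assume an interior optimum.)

p* = 6, s* = 11

MU_p = 3·(p−2)^2·(s−1), MU_s = (p−2)^3.
MRS = (3/1)·(s−1)/(p−2).
Tangency: set MRS = p_p/p_s = 5/(2/3) = 7.5.
So (3/1)·(s − 1)/(p − 2) = 7.5, i.e. (s − 1) = 2.5·(p − 2).
Rewrite the budget in excess-of-subsistence terms: 5·(p − 2) + (2/3)·(s − 1) = 112/3 − 5·2 − (2/3)·1 = 80/3.
Substituting, (20/3)·(p − 2) = 80/3, so p − 2 = 4 and p* = 6.
Then s − 1 = 2.5·4 = 10, so s* = 11.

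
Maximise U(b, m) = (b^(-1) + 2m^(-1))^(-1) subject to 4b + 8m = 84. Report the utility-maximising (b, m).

b* = 7, m* = 7

For CES with ρ = -1, MRS = (1/2)·(m/b)^2.
Tangency: set MRS = p_b/p_m = 4/8 = 0.5.
So (m/b)^2 = 1; taking the square root, m/b = 1, i.e. m = b.
Substitute into the budget 4·b + 8·m = 84: 12·b = 84, so b* = 7 and m* = 7.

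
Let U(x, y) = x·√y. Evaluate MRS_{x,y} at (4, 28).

MU_x = √y and MU_y = 0.5·x·y^(-0.5).
MRS = MU_x/MU_y = (2)·y/x.
At (4, 28): MRS = 14.
That is, one extra unit of x is worth 14 units of y at the margin.

MRS = 14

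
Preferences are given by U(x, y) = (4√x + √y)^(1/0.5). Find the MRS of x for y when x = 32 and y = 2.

For CES with ρ = 0.5, MRS = (4/1)·√(y/x).
At (32, 2): MRS = 1.
That is, one extra unit of x is worth 1 units of y at the margin.

MRS = 1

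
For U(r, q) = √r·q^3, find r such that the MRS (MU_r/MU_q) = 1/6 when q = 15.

MU_r = 0.5·r^(-0.5)·q^3 and MU_q = 3·√r·q^2.
MRS = MU_r/MU_q = (1/6)·q/r.
Substitute q = 15: MRS = 2.5/r. Setting 2.5/r = 1/6 gives r = 2.5/(1/6) = 15.

r = 15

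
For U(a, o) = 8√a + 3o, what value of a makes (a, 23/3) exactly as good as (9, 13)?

U(9, 13) = 63.
Set U(a, 23/3) = 63 and solve.
With o = 23/3: 8√a = 63 − 3·23/3 = 40, so √a = 5 and a = 25.
Check: U(25, 23/3) = 63.

a = 25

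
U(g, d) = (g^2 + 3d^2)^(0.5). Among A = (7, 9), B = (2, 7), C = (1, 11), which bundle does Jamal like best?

Evaluate utility at each bundle:
U(A) = 17.088.
U(B) = 12.288.
U(C) = 19.079.
Highest utility is C, so C ≻ A ≻ B.

Bundle C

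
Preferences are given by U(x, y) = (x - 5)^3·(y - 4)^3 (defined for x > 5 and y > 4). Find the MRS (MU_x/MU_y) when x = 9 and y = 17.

MRS = 3.25

MU_x = 3·(x−5)^2·(y−4)^3, MU_y = 3·(x−5)^3·(y−4)^2.
MRS = (y−4)/(x−5).
At (9, 17): MRS = 3.25.
So at (9, 17) the consumer would give up 3.25 units of y for one more unit of x.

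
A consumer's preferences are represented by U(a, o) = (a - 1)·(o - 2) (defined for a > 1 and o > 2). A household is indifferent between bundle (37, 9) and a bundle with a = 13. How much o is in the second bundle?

o = 23

U(37, 9) = 252.
Set U(13, o) = 252 and solve.
With a = 13: (13 − 1) = 12, so (o − 2) = 252/12 = 21.
So o = 2 + 21 = 23.
Check: U(13, 23) = 252.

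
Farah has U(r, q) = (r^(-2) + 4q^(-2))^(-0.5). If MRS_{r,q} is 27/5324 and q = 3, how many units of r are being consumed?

r = 11

For CES with ρ = -2, MRS = (1/4)·(q/r)^3.
Setting (1/4)·(3/r)^3 = 27/5324 gives (3/r)^3 = 27/1331, so 3/r = 3/11 and r = 11.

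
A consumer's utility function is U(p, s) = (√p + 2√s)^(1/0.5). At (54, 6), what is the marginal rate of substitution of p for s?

For CES with ρ = 0.5, MRS = (1/2)·√(s/p).
At (54, 6): MRS = 1/6.
That is, one extra unit of p is worth 1/6 units of s at the margin.

MRS = 1/6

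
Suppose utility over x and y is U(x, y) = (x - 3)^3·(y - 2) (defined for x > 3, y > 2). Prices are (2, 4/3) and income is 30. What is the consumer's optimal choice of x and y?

MU_x = 3·(x−3)^2·(y−2), MU_y = (x−3)^3.
MRS = (3/1)·(y−2)/(x−3).
Tangency: set MRS = p_x/p_y = 2/(4/3) = 1.5.
So (3/1)·(y − 2)/(x − 3) = 1.5, i.e. (y − 2) = 0.5·(x − 3).
Rewrite the budget in excess-of-subsistence terms: 2·(x − 3) + (4/3)·(y − 2) = 30 − 2·3 − (4/3)·2 = 64/3.
Substituting, (8/3)·(x − 3) = 64/3, so x − 3 = 8 and x* = 11.
Then y − 2 = 0.5·8 = 4, so y* = 6.

x* = 11, y* = 6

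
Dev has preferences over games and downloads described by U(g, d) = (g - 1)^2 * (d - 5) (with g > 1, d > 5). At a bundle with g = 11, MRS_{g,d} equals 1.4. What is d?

d = 12

MU_g = 2·(g−1)·(d−5), MU_d = (g−1)^2.
MRS = (2/1)·(d−5)/(g−1).
Substitute g = 11: MRS = (d − 5)/5. Setting this equal to 1.4 gives d − 5 = 1.4·5 = 7, so d = 12.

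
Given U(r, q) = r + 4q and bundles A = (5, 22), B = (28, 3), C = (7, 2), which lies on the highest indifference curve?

Evaluate utility at each bundle:
U(A) = 93.
U(B) = 40.
U(C) = 15.
Highest utility is A, so A ≻ B ≻ C.

Bundle A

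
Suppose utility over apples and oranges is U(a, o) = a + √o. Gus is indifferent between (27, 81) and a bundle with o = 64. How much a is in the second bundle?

U(27, 81) = 36.
Set U(a, 64) = 36 and solve.
With o = 64: √64 = 8, so a = 36 − 8 = 28.
Check: U(28, 64) = 36.

a = 28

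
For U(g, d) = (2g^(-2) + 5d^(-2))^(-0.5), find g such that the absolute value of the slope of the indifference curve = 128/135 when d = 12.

g = 9

For CES with ρ = -2, MRS = (2/5)·(d/g)^3.
Setting (2/5)·(12/g)^3 = 128/135 gives (12/g)^3 = 64/27, so 12/g = 4/3 and g = 9.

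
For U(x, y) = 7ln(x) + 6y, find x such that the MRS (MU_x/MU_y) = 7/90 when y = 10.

MU_x = 7/x, MU_y = 6.
MRS = 7/x ÷ 6.
MRS depends only on x: (7/6)/x = 7/90 ⇒ x = (7/6)/(7/90) = 15.

x = 15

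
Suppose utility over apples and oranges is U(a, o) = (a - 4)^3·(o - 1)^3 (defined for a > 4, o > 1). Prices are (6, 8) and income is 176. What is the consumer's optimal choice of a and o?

MU_a = 3·(a−4)^2·(o−1)^3, MU_o = 3·(a−4)^3·(o−1)^2.
MRS = (o−1)/(a−4).
Tangency: set MRS = p_a/p_o = 6/8 = 0.75.
So (o − 1)/(a − 4) = 0.75, i.e. (o − 1) = 0.75·(a − 4).
Rewrite the budget in excess-of-subsistence terms: 6·(a − 4) + 8·(o − 1) = 176 − 6·4 − 8·1 = 144.
Substituting, 12·(a − 4) = 144, so a − 4 = 12 and a* = 16.
Then o − 1 = 0.75·12 = 9, so o* = 10.

a* = 16, o* = 10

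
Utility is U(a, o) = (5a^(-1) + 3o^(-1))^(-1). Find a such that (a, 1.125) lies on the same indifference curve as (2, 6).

a = 15

U depends on (a, o) only through S = 5a^(-1) + 3o^(-1), so equal utility means equal S. At (2, 6): S = 3.
With o = 1.125: 3·1.125^(-1) = 8/3, so 5a^(-1) = 3 − 8/3 = 1/3, i.e. a^(-1) = 1/15.
Hence a = 1/(1/15) = 15.
Check: U(15, 1.125) = 0.3333.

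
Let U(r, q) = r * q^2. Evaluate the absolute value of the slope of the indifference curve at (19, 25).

MRS = 25/38

MU_r = q^2 and MU_q = 2·r·q.
MRS = MU_r/MU_q = (1/2)·q/r.
At (19, 25): MRS = 25/38.
That is, one extra unit of r is worth 25/38 units of q at the margin.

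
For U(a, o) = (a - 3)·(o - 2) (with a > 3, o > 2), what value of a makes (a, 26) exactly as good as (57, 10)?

U(57, 10) = 432.
Set U(a, 26) = 432 and solve.
With o = 26: (26 − 2) = 24, so (a − 3) = 432/24 = 18.
So a = 3 + 18 = 21.
Check: U(21, 26) = 432.

a = 21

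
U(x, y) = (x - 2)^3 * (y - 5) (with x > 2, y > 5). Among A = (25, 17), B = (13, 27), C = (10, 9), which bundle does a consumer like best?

Evaluate utility at each bundle:
U(A) = 146004.
U(B) = 29282.
U(C) = 2048.
Highest utility is A, so A ≻ B ≻ C.

Bundle A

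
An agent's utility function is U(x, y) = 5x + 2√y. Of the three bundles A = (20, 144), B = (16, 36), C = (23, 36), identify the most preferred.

Bundle C

Evaluate utility at each bundle:
U(A) = 124.000.
U(B) = 92.000.
U(C) = 127.000.
Highest utility is C, so C ≻ A ≻ B.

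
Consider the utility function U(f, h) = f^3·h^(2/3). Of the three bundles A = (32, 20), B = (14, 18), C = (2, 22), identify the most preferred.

Bundle A

Evaluate utility at each bundle:
U(A) = 241436.688.
U(B) = 18846.575.
U(C) = 62.811.
Highest utility is A, so A ≻ B ≻ C.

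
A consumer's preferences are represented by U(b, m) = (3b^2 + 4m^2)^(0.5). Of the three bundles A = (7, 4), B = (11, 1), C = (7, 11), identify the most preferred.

Evaluate utility at each bundle:
U(A) = 14.526.
U(B) = 19.157.
U(C) = 25.120.
Highest utility is C, so C ≻ B ≻ A.

Bundle C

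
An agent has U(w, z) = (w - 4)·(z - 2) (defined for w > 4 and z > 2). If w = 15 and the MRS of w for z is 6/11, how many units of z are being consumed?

MU_w = (z−2), MU_z = (w−4).
MRS = (z−2)/(w−4).
Substitute w = 15: MRS = (z − 2)/11. Setting this equal to 6/11 gives z − 2 = (6/11)·11 = 6, so z = 8.

z = 8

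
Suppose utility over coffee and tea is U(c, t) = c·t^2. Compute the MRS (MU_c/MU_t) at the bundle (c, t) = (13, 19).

MU_c = t^2 and MU_t = 2·c·t.
MRS = MU_c/MU_t = (1/2)·t/c.
At (13, 19): MRS = 19/26.
So at (13, 19) the consumer would give up 19/26 units of t for one more unit of c.

MRS = 19/26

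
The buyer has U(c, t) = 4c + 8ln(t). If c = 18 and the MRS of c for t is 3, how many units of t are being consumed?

MU_c = 4, MU_t = 8/t.
MRS = 4 ÷ (8/t).
MRS depends only on t: 0.5·t = 3 ⇒ t = 3/0.5 = 6.

t = 6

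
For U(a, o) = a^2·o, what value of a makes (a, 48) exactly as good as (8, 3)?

U(8, 3) = 192.
Set U(a, 48) = 192 and solve.
With o = 48: a^2 = 192/48 = 4; taking the square root, a = 2.
Check: U(2, 48) = 192.

a = 2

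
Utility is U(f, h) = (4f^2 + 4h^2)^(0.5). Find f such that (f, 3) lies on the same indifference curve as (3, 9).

U depends on (f, h) only through S = 4f^2 + 4h^2, so equal utility means equal S. At (3, 9): S = 360.
With h = 3: 4·3^2 = 36, so 4f^2 = 360 − 36 = 324, i.e. f^2 = 81.
Hence f = √81 = 9.
Check: U(9, 3) = 18.9737.

f = 9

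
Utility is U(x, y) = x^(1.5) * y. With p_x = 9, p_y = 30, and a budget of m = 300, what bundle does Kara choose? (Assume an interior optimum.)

x* = 20, y* = 4

MU_x = 1.5·√x·y and MU_y = x^(1.5).
MRS = MU_x/MU_y = (1.5)·y/x.
Tangency: set MRS = p_x/p_y = 9/30 = 0.3.
So (1.5)·y/x = 0.3, i.e. y = 0.2·x.
Substitute into the budget 9·x + 30·y = 300: 15·x = 300, so x* = 20.
Then y* = 0.2·20 = 4.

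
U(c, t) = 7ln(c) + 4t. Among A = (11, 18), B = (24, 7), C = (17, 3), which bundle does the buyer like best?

Evaluate utility at each bundle:
U(A) = 88.785.
U(B) = 50.246.
U(C) = 31.832.
Highest utility is A, so A ≻ B ≻ C.

Bundle A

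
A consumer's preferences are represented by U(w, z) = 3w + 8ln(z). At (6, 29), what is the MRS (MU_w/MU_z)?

MRS = 10.875

MU_w = 3, MU_z = 8/z.
MRS = 3 ÷ (8/z).
At (6, 29): MRS = 10.875.
That is, one extra unit of w is worth 10.875 units of z at the margin.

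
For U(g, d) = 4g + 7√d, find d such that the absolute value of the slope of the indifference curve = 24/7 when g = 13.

MU_g = 4, MU_d = 7/(2√d).
MRS = 4 ÷ (7/(2√d)).
MRS depends only on d: (8/7)·√d = 24/7 ⇒ √d = (24/7)/(8/7) = 3 ⇒ d = 9.

d = 9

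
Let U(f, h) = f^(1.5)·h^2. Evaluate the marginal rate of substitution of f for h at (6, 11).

MRS = 1.375

MU_f = 1.5·√f·h^2 and MU_h = 2·f^(1.5)·h.
MRS = MU_f/MU_h = (0.75)·h/f.
At (6, 11): MRS = 1.375.
So at (6, 11) the consumer would give up 1.375 units of h for one more unit of f.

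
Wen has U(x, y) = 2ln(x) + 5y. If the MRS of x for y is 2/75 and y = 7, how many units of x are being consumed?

MU_x = 2/x, MU_y = 5.
MRS = 2/x ÷ 5.
MRS depends only on x: 0.4/x = 2/75 ⇒ x = 0.4/(2/75) = 15.

x = 15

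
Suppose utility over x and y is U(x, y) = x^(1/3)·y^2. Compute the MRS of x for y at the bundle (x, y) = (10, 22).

MU_x = 1/3·x^(-2/3)·y^2 and MU_y = 2·x^(1/3)·y.
MRS = MU_x/MU_y = (1/6)·y/x.
At (10, 22): MRS = 11/30.
The indifference curve has slope −11/30 at this bundle.

MRS = 11/30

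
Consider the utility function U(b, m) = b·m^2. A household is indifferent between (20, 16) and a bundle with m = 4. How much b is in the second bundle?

U(20, 16) = 5120.
Set U(b, 4) = 5120 and solve.
With m = 4: 4^2 = 16, so b = 5120/16 = 320.
Check: U(320, 4) = 5120.

b = 320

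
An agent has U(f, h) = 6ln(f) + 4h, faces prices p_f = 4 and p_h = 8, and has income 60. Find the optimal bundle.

f* = 3, h* = 6

MU_f = 6/f, MU_h = 4.
MRS = 6/f ÷ 4.
Tangency: set MRS = p_f/p_h = 4/8 = 0.5.
MRS depends only on f: 1.5/f = 0.5 ⇒ f* = 1.5/0.5 = 3.
From the budget, 8·h = 60 − 4·3 = 48, so h* = 6.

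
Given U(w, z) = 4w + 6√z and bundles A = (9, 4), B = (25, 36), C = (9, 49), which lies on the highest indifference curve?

Bundle B

Evaluate utility at each bundle:
U(A) = 48.000.
U(B) = 136.000.
U(C) = 78.000.
Highest utility is B, so B ≻ C ≻ A.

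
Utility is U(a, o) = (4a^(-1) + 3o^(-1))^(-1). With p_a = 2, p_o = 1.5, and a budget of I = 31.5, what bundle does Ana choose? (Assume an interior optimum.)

a* = 9, o* = 9

For CES with ρ = -1, MRS = (4/3)·(o/a)^2.
Tangency: set MRS = p_a/p_o = 2/1.5 = 4/3.
So (o/a)^2 = 1; taking the square root, o/a = 1, i.e. o = a.
Substitute into the budget 2·a + 1.5·o = 31.5: 3.5·a = 31.5, so a* = 9 and o* = 9.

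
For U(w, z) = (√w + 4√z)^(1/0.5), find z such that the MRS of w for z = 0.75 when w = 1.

For CES with ρ = 0.5, MRS = (1/4)·√(z/w).
Setting (1/4)·√(z/1) = 0.75 gives √(z/1) = 3, so z/1 = 9 and z = 9.

z = 9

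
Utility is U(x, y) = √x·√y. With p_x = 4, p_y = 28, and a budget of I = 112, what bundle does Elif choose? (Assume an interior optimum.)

MU_x = 0.5·x^(-0.5)·√y and MU_y = 0.5·√x·y^(-0.5).
MRS = MU_x/MU_y = y/x.
Tangency: set MRS = p_x/p_y = 4/28 = 1/7.
So y/x = 1/7, i.e. y = (1/7)·x.
Substitute into the budget 4·x + 28·y = 112: 8·x = 112, so x* = 14.
Then y* = (1/7)·14 = 2.

x* = 14, y* = 2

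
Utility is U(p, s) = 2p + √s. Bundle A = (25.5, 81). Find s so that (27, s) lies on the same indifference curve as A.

s = 36

U(25.5, 81) = 60.
Set U(27, s) = 60 and solve.
With p = 27: √s = 60 − 2·27 = 6, so √s = 6 and s = 36.
Check: U(27, 36) = 60.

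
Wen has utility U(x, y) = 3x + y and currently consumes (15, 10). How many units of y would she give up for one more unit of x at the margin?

MU_x = 3, MU_y = 1, so MRS = 3/1 = 3 at every bundle.
At (15, 10): MRS = 3.
So at (15, 10) the consumer would give up 3 units of y for one more unit of x.

MRS = 3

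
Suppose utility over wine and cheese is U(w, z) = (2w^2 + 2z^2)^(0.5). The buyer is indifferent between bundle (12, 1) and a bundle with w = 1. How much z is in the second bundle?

z = 12

U depends on (w, z) only through S = 2w^2 + 2z^2, so equal utility means equal S. At (12, 1): S = 290.
With w = 1: 2·1^2 = 2, so 2z^2 = 290 − 2 = 288, i.e. z^2 = 144.
Hence z = √144 = 12.
Check: U(1, 12) = 17.0294.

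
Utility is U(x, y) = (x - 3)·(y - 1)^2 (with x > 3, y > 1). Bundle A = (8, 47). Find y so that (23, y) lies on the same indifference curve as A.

y = 24

U(8, 47) = 10580.
Set U(23, y) = 10580 and solve.
With x = 23: (23 − 3) = 20, so (y − 1)^2 = 10580/20 = 529.
Taking the square root (with y > 1): y − 1 = 23, so y = 24.
Check: U(23, 24) = 10580.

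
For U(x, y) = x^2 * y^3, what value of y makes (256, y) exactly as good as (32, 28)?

y = 7

U(32, 28) = 22478848.
Set U(256, y) = 22478848 and solve.
With x = 256: 256^2 = 65536, so y^3 = 22478848/65536 = 343; taking the cube root, y = 7.
Check: U(256, 7) = 22478848.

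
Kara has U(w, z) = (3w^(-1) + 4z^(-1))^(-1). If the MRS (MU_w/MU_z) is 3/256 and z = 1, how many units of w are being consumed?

w = 8

For CES with ρ = -1, MRS = (3/4)·(z/w)^2.
Setting (3/4)·(1/w)^2 = 3/256 gives (1/w)^2 = 1/64, so 1/w = 0.125 and w = 8.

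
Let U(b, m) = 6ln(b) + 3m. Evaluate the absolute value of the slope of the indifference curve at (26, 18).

MRS = 1/13

MU_b = 6/b, MU_m = 3.
MRS = 6/b ÷ 3.
At (26, 18): MRS = 1/13.
So at (26, 18) the consumer would give up 1/13 units of m for one more unit of b.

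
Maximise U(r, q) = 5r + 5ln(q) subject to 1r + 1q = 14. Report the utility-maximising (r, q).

r* = 13, q* = 1

MU_r = 5, MU_q = 5/q.
MRS = 5 ÷ (5/q).
Tangency: set MRS = p_r/p_q = 1/1 = 1.
MRS depends only on q: q = 1 ⇒ q* = 1.
From the budget, 1·r = 14 − 1·1 = 13, so r* = 13.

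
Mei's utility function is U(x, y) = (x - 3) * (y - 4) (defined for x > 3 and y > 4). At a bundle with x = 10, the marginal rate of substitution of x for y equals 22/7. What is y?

y = 26

MU_x = (y−4), MU_y = (x−3).
MRS = (y−4)/(x−3).
Substitute x = 10: MRS = (y − 4)/7. Setting this equal to 22/7 gives y − 4 = (22/7)·7 = 22, so y = 26.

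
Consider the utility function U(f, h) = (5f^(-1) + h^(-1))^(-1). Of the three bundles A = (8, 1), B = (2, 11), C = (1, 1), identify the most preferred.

Bundle A

Evaluate utility at each bundle:
U(A) = 0.615.
U(B) = 0.386.
U(C) = 0.167.
Highest utility is A, so A ≻ B ≻ C.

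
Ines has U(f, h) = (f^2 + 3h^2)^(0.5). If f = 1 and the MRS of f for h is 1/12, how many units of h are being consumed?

h = 4

For CES with ρ = 2, MRS = (1/3)·(h/f)^(-1).
Setting (1/3)·(h/1)^(-1) = 1/12 gives (h/1)^(-1) = 0.25, so h/1 = 4 and h = 4.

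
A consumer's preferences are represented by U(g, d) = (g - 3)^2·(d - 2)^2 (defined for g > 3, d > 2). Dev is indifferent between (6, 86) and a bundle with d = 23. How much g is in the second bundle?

U(6, 86) = 63504.
Set U(g, 23) = 63504 and solve.
With d = 23: (23 − 2)^2 = 441, so (g − 3)^2 = 63504/441 = 144.
Taking the square root (with g > 3): g − 3 = 12, so g = 15.
Check: U(15, 23) = 63504.

g = 15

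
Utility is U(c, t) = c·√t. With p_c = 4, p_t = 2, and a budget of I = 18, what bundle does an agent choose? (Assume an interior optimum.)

MU_c = √t and MU_t = 0.5·c·t^(-0.5).
MRS = MU_c/MU_t = (2)·t/c.
Tangency: set MRS = p_c/p_t = 4/2 = 2.
So (2)·t/c = 2, i.e. t = c.
Substitute into the budget 4·c + 2·t = 18: 6·c = 18, so c* = 3.
Then t* = 3.

c* = 3, t* = 3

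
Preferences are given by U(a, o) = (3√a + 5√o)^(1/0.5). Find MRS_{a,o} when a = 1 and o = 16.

MRS = 2.4

For CES with ρ = 0.5, MRS = (3/5)·√(o/a).
At (1, 16): MRS = 2.4.
That is, one extra unit of a is worth 2.4 units of o at the margin.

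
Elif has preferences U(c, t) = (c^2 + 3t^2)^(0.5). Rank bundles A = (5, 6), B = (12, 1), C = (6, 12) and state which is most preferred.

Bundle C

Evaluate utility at each bundle:
U(A) = 11.533.
U(B) = 12.124.
U(C) = 21.633.
Highest utility is C, so C ≻ B ≻ A.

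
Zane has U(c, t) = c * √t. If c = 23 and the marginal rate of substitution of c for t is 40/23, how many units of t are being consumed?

MU_c = √t and MU_t = 0.5·c·t^(-0.5).
MRS = MU_c/MU_t = (2)·t/c.
Substitute c = 23: MRS = t/11.5. Setting t/11.5 = 40/23 gives t = (40/23)·11.5 = 20.

t = 20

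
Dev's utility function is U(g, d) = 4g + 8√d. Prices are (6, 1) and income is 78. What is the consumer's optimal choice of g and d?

MU_g = 4, MU_d = 8/(2√d).
MRS = 4 ÷ (8/(2√d)).
Tangency: set MRS = p_g/p_d = 6/1 = 6.
MRS depends only on d: √d = 6 ⇒ √d = 6 ⇒ d* = 36.
From the budget, 6·g = 78 − 1·36 = 42, so g* = 7.

g* = 7, d* = 36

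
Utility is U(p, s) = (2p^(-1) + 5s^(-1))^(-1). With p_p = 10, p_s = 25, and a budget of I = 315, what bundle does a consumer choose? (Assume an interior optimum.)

For CES with ρ = -1, MRS = (2/5)·(s/p)^2.
Tangency: set MRS = p_p/p_s = 10/25 = 0.4.
So (s/p)^2 = 1; taking the square root, s/p = 1, i.e. s = p.
Substitute into the budget 10·p + 25·s = 315: 35·p = 315, so p* = 9 and s* = 9.

p* = 9, s* = 9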